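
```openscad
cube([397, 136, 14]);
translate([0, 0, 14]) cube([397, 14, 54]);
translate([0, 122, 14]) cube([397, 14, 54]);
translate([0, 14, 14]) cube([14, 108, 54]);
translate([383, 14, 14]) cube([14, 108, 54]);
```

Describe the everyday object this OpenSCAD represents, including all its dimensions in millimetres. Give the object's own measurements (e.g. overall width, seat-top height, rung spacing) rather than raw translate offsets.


An open-topped rectangular box: outside dimensions 397×136×68 mm, with a uniform wall and base thickness of 14 mm. The base is a full 397×136 slab on the floor; four walls sit on top of the base. The front and back walls (the −y and +y sides) span the full width; the two side walls fit between them.


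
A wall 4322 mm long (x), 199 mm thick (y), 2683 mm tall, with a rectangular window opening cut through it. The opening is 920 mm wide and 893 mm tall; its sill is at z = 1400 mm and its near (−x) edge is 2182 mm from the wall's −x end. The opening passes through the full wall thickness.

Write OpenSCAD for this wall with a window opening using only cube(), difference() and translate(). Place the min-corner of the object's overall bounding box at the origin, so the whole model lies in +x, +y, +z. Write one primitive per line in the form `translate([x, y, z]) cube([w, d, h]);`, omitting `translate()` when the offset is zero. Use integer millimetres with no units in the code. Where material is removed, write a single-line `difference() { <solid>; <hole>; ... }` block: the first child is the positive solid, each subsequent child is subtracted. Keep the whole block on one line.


difference() { cube([4322, 199, 2683]); translate([2182, 0, 1400]) cube([920, 199, 893]); }


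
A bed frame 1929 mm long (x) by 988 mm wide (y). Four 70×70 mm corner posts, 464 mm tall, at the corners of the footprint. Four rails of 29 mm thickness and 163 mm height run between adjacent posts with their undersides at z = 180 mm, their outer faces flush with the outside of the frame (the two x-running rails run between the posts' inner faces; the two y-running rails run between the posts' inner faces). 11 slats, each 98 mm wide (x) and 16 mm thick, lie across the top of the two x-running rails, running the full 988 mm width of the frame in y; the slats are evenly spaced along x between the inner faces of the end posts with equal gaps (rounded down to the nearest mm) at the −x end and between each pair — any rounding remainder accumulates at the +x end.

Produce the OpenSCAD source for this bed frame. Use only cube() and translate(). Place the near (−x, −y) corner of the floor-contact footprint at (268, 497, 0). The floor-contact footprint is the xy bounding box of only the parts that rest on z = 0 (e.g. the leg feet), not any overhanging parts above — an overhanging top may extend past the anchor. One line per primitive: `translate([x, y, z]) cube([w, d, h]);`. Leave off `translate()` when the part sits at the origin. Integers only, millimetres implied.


translate([268, 497, 0]) cube([70, 70, 464]);
translate([268, 1415, 0]) cube([70, 70, 464]);
translate([2127, 497, 0]) cube([70, 70, 464]);
translate([2127, 1415, 0]) cube([70, 70, 464]);
translate([338, 497, 180]) cube([1789, 29, 163]);
translate([338, 1456, 180]) cube([1789, 29, 163]);
translate([268, 567, 180]) cube([29, 848, 163]);
translate([2168, 567, 180]) cube([29, 848, 163]);
translate([397, 497, 343]) cube([98, 988, 16]);
translate([554, 497, 343]) cube([98, 988, 16]);
translate([711, 497, 343]) cube([98, 988, 16]);
translate([868, 497, 343]) cube([98, 988, 16]);
translate([1025, 497, 343]) cube([98, 988, 16]);
translate([1182, 497, 343]) cube([98, 988, 16]);
translate([1339, 497, 343]) cube([98, 988, 16]);
translate([1496, 497, 343]) cube([98, 988, 16]);
translate([1653, 497, 343]) cube([98, 988, 16]);
translate([1810, 497, 343]) cube([98, 988, 16]);
translate([1967, 497, 343]) cube([98, 988, 16]);


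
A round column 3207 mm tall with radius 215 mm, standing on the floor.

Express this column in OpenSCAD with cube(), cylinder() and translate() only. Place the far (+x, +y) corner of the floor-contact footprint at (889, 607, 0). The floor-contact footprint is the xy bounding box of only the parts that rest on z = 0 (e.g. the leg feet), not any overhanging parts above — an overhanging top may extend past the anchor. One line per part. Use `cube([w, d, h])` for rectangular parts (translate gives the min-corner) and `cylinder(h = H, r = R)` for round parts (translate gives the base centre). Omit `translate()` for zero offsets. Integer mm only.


translate([674, 392, 0]) cylinder(h = 3207, r = 215);


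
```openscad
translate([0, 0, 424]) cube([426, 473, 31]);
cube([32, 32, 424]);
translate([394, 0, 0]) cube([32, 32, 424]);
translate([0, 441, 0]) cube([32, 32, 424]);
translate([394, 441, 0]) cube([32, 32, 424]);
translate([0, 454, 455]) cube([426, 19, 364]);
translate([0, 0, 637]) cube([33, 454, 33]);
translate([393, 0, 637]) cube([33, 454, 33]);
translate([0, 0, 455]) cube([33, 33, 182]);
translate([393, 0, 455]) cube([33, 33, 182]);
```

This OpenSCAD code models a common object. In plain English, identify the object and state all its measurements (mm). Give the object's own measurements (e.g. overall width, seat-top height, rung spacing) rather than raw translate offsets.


A chair. The seat is a 426×473×31 mm slab with its top at z = 455 mm, on four 32×32 mm corner legs (flush with the seat edges, standing on z = 0). A flat backrest 19 mm thick, 364 mm tall, spans the full seat width and rises from the seat top along its +y edge, rear face flush with the rear of the seat. Two armrests of 33×33 mm section run along each side from the seat's front edge to the front of the backrest, top faces 215 mm above the seat top and outer faces flush with the seat's x-edges; a 33×33 mm post under the front of each armrest stands on the seat at the front corner.


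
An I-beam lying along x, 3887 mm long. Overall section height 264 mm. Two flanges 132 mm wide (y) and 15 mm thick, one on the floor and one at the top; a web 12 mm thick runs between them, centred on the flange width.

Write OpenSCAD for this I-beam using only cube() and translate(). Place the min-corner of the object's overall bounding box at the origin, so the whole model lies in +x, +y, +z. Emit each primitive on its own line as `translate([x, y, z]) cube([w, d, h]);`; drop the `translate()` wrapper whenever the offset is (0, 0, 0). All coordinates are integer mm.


cube([3887, 132, 15]);
translate([0, 60, 15]) cube([3887, 12, 234]);
translate([0, 0, 249]) cube([3887, 132, 15]);


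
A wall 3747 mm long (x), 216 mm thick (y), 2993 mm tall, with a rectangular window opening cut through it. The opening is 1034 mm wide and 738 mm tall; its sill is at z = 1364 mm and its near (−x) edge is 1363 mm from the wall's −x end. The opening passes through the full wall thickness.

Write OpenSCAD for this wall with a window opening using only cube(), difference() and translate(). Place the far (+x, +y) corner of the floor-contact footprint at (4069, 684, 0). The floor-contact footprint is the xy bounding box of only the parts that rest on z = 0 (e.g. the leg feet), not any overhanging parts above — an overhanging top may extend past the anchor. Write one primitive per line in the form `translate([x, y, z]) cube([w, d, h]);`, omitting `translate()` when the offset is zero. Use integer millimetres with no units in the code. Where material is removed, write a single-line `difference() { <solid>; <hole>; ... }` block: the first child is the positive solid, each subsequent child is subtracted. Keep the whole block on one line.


difference() { translate([322, 468, 0]) cube([3747, 216, 2993]); translate([1685, 468, 1364]) cube([1034, 216, 738]); }


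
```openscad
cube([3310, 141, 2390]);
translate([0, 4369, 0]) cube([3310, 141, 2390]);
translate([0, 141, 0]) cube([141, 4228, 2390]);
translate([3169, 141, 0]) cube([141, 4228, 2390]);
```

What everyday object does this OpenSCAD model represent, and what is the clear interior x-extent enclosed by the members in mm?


A house (or room) frame. The interior width is 3028 mm.

Four 2390 mm walls enclosing a rectangle with no floor or roof — a room or house frame. Outside width is 3310 mm and wall thickness is 141 mm, so the interior width is 3310 − 2 × 141 = 3028 mm.


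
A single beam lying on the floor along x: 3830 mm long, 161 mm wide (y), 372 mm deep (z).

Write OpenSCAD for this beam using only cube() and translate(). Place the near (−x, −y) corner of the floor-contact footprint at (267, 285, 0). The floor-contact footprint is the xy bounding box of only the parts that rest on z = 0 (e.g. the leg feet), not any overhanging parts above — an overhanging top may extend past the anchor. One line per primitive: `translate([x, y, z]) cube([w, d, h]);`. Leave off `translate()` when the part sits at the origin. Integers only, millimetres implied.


translate([267, 285, 0]) cube([3830, 161, 372]);


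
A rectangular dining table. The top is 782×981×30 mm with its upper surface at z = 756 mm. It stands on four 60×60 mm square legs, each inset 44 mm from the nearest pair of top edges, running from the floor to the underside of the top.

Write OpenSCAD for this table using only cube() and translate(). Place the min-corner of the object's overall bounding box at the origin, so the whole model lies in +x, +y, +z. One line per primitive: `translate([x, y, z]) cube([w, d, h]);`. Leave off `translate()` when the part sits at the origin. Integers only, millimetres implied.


translate([0, 0, 726]) cube([782, 981, 30]);
translate([44, 44, 0]) cube([60, 60, 726]);
translate([678, 44, 0]) cube([60, 60, 726]);
translate([44, 877, 0]) cube([60, 60, 726]);
translate([678, 877, 0]) cube([60, 60, 726]);


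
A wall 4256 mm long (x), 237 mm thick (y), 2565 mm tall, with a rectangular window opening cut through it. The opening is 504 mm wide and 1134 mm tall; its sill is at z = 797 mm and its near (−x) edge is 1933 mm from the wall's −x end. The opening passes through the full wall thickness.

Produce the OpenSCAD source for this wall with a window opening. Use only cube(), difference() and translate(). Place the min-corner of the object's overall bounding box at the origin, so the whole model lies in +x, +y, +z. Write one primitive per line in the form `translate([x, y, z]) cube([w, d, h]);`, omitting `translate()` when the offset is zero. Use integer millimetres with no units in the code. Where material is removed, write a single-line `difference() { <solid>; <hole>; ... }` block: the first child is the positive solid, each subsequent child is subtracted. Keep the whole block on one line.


difference() { cube([4256, 237, 2565]); translate([1933, 0, 797]) cube([504, 237, 1134]); }


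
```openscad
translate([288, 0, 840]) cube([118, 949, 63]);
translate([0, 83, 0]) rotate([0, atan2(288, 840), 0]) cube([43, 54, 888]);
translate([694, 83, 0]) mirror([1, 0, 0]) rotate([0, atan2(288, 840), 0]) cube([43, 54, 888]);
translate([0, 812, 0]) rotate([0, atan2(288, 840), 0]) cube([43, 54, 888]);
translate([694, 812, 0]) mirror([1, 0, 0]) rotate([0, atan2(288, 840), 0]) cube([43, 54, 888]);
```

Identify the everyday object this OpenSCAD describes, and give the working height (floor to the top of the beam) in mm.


A sawhorse. The overall height is 903 mm.

A beam across two mirrored pairs of raked legs — a sawhorse. The beam's underside is at z = 840 (matching the legs' vertical rise in atan2(288, 840)) and the beam is 63 mm tall, so its top is at 840 + 63 = 903 mm. The raked legs top out at the beam's underside, so that is the highest point.


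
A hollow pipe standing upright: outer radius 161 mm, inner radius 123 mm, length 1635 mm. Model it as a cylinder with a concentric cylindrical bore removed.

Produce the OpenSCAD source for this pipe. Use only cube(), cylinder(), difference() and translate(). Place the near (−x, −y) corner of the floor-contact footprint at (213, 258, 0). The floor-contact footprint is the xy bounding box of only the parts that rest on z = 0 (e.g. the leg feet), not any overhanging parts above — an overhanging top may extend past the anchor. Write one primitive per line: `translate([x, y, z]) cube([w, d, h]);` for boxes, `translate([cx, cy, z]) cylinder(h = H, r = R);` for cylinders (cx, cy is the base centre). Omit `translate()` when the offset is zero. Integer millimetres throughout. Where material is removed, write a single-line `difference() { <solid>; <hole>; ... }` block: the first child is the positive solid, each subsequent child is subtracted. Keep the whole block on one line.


difference() { translate([374, 419, 0]) cylinder(h = 1635, r = 161); translate([374, 419, 0]) cylinder(h = 1635, r = 123); }


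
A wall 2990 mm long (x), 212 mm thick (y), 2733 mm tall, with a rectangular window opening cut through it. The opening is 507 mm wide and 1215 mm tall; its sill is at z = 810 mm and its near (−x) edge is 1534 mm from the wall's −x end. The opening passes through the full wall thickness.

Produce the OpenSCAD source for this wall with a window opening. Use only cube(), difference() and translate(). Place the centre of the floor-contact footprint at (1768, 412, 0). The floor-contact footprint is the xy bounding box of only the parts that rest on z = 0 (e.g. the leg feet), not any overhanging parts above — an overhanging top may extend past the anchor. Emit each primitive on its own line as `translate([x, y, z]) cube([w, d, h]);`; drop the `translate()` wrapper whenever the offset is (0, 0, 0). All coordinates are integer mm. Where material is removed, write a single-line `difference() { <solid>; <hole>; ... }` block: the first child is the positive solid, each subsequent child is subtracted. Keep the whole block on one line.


difference() { translate([273, 306, 0]) cube([2990, 212, 2733]); translate([1807, 306, 810]) cube([507, 212, 1215]); }


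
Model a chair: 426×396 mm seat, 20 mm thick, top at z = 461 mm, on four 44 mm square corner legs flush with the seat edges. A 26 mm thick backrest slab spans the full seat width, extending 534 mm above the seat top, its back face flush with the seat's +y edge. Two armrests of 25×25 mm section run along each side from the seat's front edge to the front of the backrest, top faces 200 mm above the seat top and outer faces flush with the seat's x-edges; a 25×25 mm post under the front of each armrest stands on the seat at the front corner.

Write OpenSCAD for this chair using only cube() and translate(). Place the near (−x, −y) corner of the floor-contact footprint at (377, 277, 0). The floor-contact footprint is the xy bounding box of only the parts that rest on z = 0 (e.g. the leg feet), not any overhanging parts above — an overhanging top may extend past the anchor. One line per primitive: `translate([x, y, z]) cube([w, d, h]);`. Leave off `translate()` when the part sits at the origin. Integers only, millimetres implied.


// leg_h = 461 - 20 = 441
// arm post h = 200 - 25 = 175
translate([377, 277, 441]) cube([426, 396, 20]);
translate([377, 277, 0]) cube([44, 44, 441]);
translate([759, 277, 0]) cube([44, 44, 441]);
translate([377, 629, 0]) cube([44, 44, 441]);
translate([759, 629, 0]) cube([44, 44, 441]);
translate([377, 647, 461]) cube([426, 26, 534]);
translate([377, 277, 636]) cube([25, 370, 25]);
translate([778, 277, 636]) cube([25, 370, 25]);
translate([377, 277, 461]) cube([25, 25, 175]);
translate([778, 277, 461]) cube([25, 25, 175]);


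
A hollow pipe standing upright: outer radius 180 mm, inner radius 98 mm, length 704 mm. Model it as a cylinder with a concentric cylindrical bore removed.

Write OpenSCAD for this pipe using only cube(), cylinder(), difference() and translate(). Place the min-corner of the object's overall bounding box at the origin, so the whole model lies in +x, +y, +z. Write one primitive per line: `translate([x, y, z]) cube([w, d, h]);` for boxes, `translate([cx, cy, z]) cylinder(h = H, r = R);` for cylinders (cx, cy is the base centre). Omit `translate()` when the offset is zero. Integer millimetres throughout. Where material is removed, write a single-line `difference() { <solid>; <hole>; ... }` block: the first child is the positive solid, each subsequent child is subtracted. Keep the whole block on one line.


difference() { translate([180, 180, 0]) cylinder(h = 704, r = 180); translate([180, 180, 0]) cylinder(h = 704, r = 98); }


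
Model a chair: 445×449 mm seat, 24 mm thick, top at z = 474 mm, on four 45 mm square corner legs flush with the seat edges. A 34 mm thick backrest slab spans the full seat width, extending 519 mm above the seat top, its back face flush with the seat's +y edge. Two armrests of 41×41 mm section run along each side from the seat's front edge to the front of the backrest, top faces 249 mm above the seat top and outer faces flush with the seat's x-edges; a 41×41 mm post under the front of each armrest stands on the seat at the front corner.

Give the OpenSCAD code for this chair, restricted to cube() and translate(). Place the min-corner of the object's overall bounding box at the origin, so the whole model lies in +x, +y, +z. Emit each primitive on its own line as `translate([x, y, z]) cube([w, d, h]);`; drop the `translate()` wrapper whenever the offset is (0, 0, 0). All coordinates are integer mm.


translate([0, 0, 450]) cube([445, 449, 24]);
cube([45, 45, 450]);
translate([400, 0, 0]) cube([45, 45, 450]);
translate([0, 404, 0]) cube([45, 45, 450]);
translate([400, 404, 0]) cube([45, 45, 450]);
translate([0, 415, 474]) cube([445, 34, 519]);
translate([0, 0, 682]) cube([41, 415, 41]);
translate([404, 0, 682]) cube([41, 415, 41]);
translate([0, 0, 474]) cube([41, 41, 208]);
translate([404, 0, 474]) cube([41, 41, 208]);


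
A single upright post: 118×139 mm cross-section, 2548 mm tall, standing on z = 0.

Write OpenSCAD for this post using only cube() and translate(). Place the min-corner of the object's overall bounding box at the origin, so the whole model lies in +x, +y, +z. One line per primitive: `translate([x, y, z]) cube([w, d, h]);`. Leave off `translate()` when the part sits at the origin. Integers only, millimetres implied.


cube([118, 139, 2548]);


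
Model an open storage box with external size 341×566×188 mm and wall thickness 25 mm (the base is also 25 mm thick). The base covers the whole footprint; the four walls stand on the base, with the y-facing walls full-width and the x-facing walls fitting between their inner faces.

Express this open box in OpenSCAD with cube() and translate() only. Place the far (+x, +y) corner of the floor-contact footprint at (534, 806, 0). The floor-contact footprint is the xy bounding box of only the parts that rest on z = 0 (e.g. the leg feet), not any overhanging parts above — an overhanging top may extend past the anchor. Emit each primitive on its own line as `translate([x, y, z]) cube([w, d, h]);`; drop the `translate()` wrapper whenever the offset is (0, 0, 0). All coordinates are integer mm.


translate([193, 240, 0]) cube([341, 566, 25]);
translate([193, 240, 25]) cube([341, 25, 163]);
translate([193, 781, 25]) cube([341, 25, 163]);
translate([193, 265, 25]) cube([25, 516, 163]);
translate([509, 265, 25]) cube([25, 516, 163]);


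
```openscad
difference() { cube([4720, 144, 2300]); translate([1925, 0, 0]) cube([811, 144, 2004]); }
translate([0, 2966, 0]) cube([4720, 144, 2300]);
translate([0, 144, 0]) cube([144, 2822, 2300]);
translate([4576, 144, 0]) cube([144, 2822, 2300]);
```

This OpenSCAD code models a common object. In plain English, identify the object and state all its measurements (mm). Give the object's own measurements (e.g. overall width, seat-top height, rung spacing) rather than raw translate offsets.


A single room: four walls, each 2300 mm tall and 144 mm thick, enclosing an outside footprint 4720×3110 mm (x × y), no floor or roof. The front and back walls (−y and +y sides) run the full x-width; the side walls fit between their inner faces. A door opening 811 mm wide and 2004 mm tall is cut through the front wall from the floor up, its −x edge 1925 mm from the wall's −x end.


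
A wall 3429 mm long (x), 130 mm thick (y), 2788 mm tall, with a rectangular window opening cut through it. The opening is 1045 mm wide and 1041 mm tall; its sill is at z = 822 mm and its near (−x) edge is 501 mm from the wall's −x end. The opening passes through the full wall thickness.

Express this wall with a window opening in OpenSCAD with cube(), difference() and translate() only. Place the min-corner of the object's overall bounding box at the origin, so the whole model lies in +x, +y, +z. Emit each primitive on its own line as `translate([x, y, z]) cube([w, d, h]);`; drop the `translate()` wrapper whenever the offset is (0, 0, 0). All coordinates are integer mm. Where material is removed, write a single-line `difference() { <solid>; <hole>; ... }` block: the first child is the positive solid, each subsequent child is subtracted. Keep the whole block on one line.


difference() { cube([3429, 130, 2788]); translate([501, 0, 822]) cube([1045, 130, 1041]); }


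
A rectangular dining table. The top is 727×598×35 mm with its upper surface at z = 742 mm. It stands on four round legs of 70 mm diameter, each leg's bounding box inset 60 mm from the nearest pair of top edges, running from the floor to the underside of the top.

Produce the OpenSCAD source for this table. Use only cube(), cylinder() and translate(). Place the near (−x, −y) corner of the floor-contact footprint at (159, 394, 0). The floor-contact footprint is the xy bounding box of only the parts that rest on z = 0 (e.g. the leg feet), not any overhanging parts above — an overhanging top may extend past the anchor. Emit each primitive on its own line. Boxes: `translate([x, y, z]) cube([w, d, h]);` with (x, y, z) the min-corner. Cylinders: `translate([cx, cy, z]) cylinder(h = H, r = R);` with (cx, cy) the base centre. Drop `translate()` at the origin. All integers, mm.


// leg_h = 742 - 35 = 707
translate([99, 334, 707]) cube([727, 598, 35]);
translate([194, 429, 0]) cylinder(h = 707, r = 35);
translate([731, 429, 0]) cylinder(h = 707, r = 35);
translate([194, 837, 0]) cylinder(h = 707, r = 35);
translate([731, 837, 0]) cylinder(h = 707, r = 35);


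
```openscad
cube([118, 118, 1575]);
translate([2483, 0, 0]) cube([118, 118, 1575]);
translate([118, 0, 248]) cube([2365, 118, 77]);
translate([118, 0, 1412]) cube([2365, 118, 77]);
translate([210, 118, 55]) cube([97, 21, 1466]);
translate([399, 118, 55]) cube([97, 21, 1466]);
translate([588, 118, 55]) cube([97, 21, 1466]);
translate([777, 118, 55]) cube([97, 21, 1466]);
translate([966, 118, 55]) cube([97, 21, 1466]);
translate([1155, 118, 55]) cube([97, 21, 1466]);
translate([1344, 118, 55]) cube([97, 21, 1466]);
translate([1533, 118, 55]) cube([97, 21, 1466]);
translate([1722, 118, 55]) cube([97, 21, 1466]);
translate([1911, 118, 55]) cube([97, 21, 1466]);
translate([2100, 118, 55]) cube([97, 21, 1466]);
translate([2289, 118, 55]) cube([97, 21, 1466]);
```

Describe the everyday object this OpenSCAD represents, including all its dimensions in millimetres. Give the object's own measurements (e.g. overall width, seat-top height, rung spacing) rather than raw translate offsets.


A fence section. Two 118×118 mm posts, 1575 mm tall, stand on the floor with a clear span of 2365 mm between their inner faces. Two horizontal rails of 118×77 mm section span the gap between the posts with their undersides at z = 248 mm and z = 1412 mm, flush with the posts' −y face. 12 pickets, each 97 mm wide, 21 mm thick and 1466 mm tall, are fixed to the +y face of the rails with their bottoms at z = 55 mm, spaced across the span with a 92 mm gap after the −x post and between neighbouring pickets, with 97 mm left before the +x post.


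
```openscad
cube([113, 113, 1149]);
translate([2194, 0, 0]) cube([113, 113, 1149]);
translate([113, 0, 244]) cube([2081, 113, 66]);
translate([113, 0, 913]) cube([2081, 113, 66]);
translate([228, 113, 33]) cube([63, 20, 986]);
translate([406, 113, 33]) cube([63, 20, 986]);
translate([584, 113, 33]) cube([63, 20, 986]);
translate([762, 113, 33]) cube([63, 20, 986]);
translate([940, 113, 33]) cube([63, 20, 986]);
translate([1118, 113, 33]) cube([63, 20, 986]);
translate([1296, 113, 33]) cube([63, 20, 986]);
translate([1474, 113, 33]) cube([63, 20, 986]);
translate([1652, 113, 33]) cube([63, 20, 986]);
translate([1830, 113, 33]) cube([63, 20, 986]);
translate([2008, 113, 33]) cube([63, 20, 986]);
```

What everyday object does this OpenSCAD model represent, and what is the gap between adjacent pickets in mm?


A fence section. The picket gap is 115 mm.

Two posts, two rails, 11 pickets — a fence section. Span 2081 mm holds 11 pickets of 63 mm with 12 equal gaps: ⌊(2081 − 11·63) / 12⌋ = 115 mm.


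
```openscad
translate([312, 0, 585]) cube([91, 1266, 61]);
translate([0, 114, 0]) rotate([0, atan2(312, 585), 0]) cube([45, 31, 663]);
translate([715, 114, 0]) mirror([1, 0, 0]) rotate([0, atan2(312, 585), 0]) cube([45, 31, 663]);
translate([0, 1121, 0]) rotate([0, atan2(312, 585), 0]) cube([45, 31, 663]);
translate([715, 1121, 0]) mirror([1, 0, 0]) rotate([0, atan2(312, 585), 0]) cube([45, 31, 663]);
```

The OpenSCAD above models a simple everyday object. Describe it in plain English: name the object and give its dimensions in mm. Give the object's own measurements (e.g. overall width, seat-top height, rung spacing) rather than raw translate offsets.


A sawhorse. A 91×1266×61 mm beam (x, y, z) sits on two A-frame leg pairs. Each pair is two raked legs of 45×31 mm section (31 mm along y) splaying symmetrically in x. Each leg rises 585 mm vertically over 312 mm of horizontal reach and is 663 mm long along its own axis. Every leg's outer bottom edge rests on the floor and its outer top edge meets a bottom edge of the beam — the left legs (tilting toward +x) meet the beam's −x bottom edge, the right legs (their mirror images, tilting toward −x) meet its +x bottom edge — so the leg tops tuck under the beam, the beam's underside is 585 mm above the floor, and the feet are 715 mm apart outside-to-outside with the beam centred between them. The two leg pairs are set in 114 mm from either end of the beam.


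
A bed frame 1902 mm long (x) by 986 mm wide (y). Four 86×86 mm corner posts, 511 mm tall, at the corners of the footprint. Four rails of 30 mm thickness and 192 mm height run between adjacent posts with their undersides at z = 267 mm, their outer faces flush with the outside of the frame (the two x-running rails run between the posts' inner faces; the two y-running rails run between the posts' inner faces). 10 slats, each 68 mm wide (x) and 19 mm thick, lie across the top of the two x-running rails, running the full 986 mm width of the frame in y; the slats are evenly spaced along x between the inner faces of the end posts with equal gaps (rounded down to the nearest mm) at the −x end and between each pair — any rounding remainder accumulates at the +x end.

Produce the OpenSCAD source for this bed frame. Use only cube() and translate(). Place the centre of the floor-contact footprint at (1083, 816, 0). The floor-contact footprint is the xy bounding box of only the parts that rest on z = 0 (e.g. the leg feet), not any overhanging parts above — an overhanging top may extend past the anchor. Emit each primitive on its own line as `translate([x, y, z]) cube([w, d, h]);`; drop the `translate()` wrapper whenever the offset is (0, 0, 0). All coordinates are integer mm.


translate([132, 323, 0]) cube([86, 86, 511]);
translate([132, 1223, 0]) cube([86, 86, 511]);
translate([1948, 323, 0]) cube([86, 86, 511]);
translate([1948, 1223, 0]) cube([86, 86, 511]);
translate([218, 323, 267]) cube([1730, 30, 192]);
translate([218, 1279, 267]) cube([1730, 30, 192]);
translate([132, 409, 267]) cube([30, 814, 192]);
translate([2004, 409, 267]) cube([30, 814, 192]);
translate([313, 323, 459]) cube([68, 986, 19]);
translate([476, 323, 459]) cube([68, 986, 19]);
translate([639, 323, 459]) cube([68, 986, 19]);
translate([802, 323, 459]) cube([68, 986, 19]);
translate([965, 323, 459]) cube([68, 986, 19]);
translate([1128, 323, 459]) cube([68, 986, 19]);
translate([1291, 323, 459]) cube([68, 986, 19]);
translate([1454, 323, 459]) cube([68, 986, 19]);
translate([1617, 323, 459]) cube([68, 986, 19]);
translate([1780, 323, 459]) cube([68, 986, 19]);


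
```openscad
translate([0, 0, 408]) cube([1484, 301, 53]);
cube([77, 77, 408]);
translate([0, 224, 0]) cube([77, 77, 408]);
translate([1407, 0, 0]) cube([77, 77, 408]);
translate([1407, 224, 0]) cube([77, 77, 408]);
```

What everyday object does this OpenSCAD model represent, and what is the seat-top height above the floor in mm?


A bench. The seat-top height is 461 mm.

A long slab on four corner posts — a bench. The slab sits at z = 408 with thickness 53, so the top is 408 + 53 = 461 mm.


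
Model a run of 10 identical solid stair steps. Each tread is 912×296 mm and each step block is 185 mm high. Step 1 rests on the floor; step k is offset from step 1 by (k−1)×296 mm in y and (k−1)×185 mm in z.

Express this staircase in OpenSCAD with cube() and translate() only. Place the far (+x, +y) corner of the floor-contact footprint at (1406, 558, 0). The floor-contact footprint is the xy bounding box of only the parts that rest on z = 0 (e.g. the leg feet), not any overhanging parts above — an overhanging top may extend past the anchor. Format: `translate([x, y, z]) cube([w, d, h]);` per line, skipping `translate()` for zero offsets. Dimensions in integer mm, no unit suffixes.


translate([494, 262, 0]) cube([912, 296, 185]);
translate([494, 558, 185]) cube([912, 296, 185]);
translate([494, 854, 370]) cube([912, 296, 185]);
translate([494, 1150, 555]) cube([912, 296, 185]);
translate([494, 1446, 740]) cube([912, 296, 185]);
translate([494, 1742, 925]) cube([912, 296, 185]);
translate([494, 2038, 1110]) cube([912, 296, 185]);
translate([494, 2334, 1295]) cube([912, 296, 185]);
translate([494, 2630, 1480]) cube([912, 296, 185]);
translate([494, 2926, 1665]) cube([912, 296, 185]);


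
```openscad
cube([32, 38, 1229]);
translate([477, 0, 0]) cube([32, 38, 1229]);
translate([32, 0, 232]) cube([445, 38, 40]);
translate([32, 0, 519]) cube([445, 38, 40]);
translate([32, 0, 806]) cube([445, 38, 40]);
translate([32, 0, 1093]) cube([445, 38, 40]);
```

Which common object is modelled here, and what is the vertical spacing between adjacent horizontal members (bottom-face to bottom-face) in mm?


A ladder. The rung spacing is 287 mm.

Two tall 32×38 posts with 4 short bars between them — a ladder. Adjacent rungs sit at z = 232 and z = 519, so the spacing is 519 − 232 = 287 mm.


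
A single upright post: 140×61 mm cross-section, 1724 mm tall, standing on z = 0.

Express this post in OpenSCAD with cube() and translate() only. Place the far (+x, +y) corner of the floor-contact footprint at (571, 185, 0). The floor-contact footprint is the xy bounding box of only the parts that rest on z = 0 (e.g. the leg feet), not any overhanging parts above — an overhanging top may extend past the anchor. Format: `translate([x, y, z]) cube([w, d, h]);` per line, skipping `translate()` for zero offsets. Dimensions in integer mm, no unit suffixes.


translate([431, 124, 0]) cube([140, 61, 1724]);


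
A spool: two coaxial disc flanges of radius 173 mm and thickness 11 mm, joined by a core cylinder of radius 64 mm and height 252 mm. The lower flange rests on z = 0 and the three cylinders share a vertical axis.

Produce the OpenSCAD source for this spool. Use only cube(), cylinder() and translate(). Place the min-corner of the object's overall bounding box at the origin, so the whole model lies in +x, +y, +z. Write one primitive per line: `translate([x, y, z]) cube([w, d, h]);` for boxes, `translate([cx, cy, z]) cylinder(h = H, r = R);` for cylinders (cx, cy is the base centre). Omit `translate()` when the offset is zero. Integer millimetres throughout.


translate([173, 173, 0]) cylinder(h = 11, r = 173);
translate([173, 173, 11]) cylinder(h = 252, r = 64);
translate([173, 173, 263]) cylinder(h = 11, r = 173);


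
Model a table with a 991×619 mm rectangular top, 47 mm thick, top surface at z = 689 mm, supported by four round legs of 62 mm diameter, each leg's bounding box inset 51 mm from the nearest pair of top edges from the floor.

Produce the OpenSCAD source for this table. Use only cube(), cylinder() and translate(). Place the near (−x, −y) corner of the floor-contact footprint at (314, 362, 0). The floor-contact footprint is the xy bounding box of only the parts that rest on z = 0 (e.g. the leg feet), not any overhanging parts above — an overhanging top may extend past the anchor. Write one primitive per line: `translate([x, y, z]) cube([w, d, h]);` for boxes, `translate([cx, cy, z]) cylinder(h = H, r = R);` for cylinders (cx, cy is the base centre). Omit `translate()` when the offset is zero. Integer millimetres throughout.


// leg_h = 689 - 47 = 642
translate([263, 311, 642]) cube([991, 619, 47]);
translate([345, 393, 0]) cylinder(h = 642, r = 31);
translate([1172, 393, 0]) cylinder(h = 642, r = 31);
translate([345, 848, 0]) cylinder(h = 642, r = 31);
translate([1172, 848, 0]) cylinder(h = 642, r = 31);


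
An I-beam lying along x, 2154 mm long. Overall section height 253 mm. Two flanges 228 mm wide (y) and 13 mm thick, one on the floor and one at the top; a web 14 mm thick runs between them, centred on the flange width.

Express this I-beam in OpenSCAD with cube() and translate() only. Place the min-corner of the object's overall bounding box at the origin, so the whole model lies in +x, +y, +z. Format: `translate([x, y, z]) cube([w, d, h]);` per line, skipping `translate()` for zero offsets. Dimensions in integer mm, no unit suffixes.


cube([2154, 228, 13]);
translate([0, 107, 13]) cube([2154, 14, 227]);
translate([0, 0, 240]) cube([2154, 228, 13]);


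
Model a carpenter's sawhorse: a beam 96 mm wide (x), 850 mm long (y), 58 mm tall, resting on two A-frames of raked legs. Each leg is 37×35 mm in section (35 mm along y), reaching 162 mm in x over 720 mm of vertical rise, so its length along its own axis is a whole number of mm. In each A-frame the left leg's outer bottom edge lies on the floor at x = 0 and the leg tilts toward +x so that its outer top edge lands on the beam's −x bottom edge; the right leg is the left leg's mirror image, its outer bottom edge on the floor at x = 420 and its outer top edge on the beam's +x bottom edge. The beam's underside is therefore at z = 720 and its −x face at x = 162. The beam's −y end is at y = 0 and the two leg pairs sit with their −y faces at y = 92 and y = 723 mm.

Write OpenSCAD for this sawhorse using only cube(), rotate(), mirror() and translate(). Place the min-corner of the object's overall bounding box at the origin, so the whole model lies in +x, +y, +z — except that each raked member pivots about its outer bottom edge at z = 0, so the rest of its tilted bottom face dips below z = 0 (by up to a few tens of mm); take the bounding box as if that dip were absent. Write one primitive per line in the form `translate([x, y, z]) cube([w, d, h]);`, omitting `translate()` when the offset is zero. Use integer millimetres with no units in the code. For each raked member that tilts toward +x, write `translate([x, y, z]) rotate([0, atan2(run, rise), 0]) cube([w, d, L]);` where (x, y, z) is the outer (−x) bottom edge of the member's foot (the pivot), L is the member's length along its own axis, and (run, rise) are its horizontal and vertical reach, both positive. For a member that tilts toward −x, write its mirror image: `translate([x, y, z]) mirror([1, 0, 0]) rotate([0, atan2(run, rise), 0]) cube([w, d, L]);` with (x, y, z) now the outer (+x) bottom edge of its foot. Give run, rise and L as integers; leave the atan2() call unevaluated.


translate([162, 0, 720]) cube([96, 850, 58]);
translate([0, 92, 0]) rotate([0, atan2(162, 720), 0]) cube([37, 35, 738]);
translate([420, 92, 0]) mirror([1, 0, 0]) rotate([0, atan2(162, 720), 0]) cube([37, 35, 738]);
translate([0, 723, 0]) rotate([0, atan2(162, 720), 0]) cube([37, 35, 738]);
translate([420, 723, 0]) mirror([1, 0, 0]) rotate([0, atan2(162, 720), 0]) cube([37, 35, 738]);


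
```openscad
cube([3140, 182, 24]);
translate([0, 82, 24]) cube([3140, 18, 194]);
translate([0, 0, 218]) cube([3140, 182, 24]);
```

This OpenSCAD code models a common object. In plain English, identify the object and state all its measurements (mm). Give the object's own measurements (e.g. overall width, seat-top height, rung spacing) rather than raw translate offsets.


An I-beam lying along x, 3140 mm long. Overall section height 242 mm. Two flanges 182 mm wide (y) and 24 mm thick, one on the floor and one at the top; a web 18 mm thick runs between them, centred on the flange width.


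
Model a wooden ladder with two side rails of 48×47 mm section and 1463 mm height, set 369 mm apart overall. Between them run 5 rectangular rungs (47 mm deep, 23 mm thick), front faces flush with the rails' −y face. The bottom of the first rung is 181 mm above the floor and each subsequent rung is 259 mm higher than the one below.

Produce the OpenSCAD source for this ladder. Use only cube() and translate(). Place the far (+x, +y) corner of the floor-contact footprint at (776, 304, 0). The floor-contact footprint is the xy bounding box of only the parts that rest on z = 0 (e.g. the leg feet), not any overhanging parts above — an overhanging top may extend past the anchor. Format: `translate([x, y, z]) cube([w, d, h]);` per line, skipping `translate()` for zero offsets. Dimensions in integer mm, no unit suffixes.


translate([407, 257, 0]) cube([48, 47, 1463]);
translate([728, 257, 0]) cube([48, 47, 1463]);
translate([455, 257, 181]) cube([273, 47, 23]);
translate([455, 257, 440]) cube([273, 47, 23]);
translate([455, 257, 699]) cube([273, 47, 23]);
translate([455, 257, 958]) cube([273, 47, 23]);
translate([455, 257, 1217]) cube([273, 47, 23]);


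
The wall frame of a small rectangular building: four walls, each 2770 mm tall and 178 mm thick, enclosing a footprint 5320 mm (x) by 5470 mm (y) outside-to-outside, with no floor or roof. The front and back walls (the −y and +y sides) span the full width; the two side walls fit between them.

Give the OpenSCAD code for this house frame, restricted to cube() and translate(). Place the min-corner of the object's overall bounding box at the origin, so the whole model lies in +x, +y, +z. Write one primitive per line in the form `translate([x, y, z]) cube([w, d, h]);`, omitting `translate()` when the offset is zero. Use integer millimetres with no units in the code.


cube([5320, 178, 2770]);
translate([0, 5292, 0]) cube([5320, 178, 2770]);
translate([0, 178, 0]) cube([178, 5114, 2770]);
translate([5142, 178, 0]) cube([178, 5114, 2770]);


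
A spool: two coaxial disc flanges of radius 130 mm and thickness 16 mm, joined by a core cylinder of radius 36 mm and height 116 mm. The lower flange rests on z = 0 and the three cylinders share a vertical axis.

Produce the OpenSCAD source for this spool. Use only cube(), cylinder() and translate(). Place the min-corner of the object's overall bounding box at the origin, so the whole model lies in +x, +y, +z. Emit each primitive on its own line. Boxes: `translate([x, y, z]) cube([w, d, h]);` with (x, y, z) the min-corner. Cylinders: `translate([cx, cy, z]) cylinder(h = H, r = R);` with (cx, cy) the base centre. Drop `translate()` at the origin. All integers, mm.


translate([130, 130, 0]) cylinder(h = 16, r = 130);
translate([130, 130, 16]) cylinder(h = 116, r = 36);
translate([130, 130, 132]) cylinder(h = 16, r = 130);


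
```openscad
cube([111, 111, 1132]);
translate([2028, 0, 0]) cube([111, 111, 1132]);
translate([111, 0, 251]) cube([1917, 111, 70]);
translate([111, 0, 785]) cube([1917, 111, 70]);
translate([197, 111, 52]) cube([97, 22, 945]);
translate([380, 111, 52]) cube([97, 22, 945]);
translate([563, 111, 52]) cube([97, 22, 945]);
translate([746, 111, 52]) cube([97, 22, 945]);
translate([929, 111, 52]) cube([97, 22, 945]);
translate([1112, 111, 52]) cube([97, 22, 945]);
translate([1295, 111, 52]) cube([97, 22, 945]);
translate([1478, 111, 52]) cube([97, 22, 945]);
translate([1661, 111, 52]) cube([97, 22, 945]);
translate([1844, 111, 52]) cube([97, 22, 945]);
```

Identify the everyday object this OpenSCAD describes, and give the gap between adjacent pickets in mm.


A fence section. The picket gap is 86 mm.

Two posts, two rails, 10 pickets — a fence section. Span 1917 mm holds 10 pickets of 97 mm with 11 equal gaps: ⌊(1917 − 10·97) / 11⌋ = 86 mm.
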